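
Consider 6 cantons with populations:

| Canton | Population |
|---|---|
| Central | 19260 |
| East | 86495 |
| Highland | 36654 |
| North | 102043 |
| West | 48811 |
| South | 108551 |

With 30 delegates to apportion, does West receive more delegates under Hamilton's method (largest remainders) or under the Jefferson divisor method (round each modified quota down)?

Hamilton: Central 1, East 6, Highland 3, North 8, West 4, South 8.
Jefferson: Central 1, East 7, Highland 3, North 8, West 3, South 8.
West gets 4 under Hamilton and 3 under Jefferson.

Hamilton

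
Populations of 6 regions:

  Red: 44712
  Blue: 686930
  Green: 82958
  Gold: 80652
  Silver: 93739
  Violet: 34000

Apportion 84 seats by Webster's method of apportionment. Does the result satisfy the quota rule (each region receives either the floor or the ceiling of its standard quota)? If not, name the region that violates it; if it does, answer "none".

Blue

Standard quotas: Red 3.671, Blue 56.405, Green 6.812, Gold 6.623, Silver 7.697, Violet 2.792.
Webster allocation: Red 4, Blue 55, Green 7, Gold 7, Silver 8, Violet 3.
Blue has quota 56.405 (lower 56, upper 57) but receives 55 — outside the quota interval.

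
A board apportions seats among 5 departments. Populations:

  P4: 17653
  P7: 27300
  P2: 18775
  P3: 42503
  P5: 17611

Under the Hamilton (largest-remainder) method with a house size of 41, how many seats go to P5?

6

Total 123842; standard divisor 123842/41 ≈ 3020.537.
Standard quotas: P4 5.8443, P7 9.0381, P2 6.2158, P3 14.0713, P5 5.8304.
Lower quotas: P4 5, P7 9, P2 6, P3 14, P5 5 (sum 39, leaving 2 seats).
Remainders in descending order: P4 0.8443, P5 0.8304, P2 0.2158, P3 0.0713, P7 0.0381.
Largest remainders: P4, P5 receive the extra seats.
P5 receives 6.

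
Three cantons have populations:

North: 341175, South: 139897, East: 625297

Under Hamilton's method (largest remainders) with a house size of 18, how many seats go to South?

2

Total 1106369; standard divisor 1106369/18 ≈ 61464.944.
Standard quotas: North 5.5507, South 2.2760, East 10.1732.
Lower quotas: North 5, South 2, East 10 (sum 17, leaving 1 seat).
Remainders in descending order: North 0.5507, South 0.2760, East 0.1732.
Largest remainder: North receives the extra seat.
South receives 2.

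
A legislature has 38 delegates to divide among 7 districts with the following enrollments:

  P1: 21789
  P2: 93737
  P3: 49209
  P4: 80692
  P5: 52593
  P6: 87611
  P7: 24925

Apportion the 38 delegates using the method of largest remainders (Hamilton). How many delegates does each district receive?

The standard divisor is 410556/38 ≈ 10804.105.
Standard quotas: P1 2.0167, P2 8.6761, P3 4.5547, P4 7.4686, P5 4.8679, P6 8.1090, P7 2.3070.
Lower quotas: P1 2, P2 8, P3 4, P4 7, P5 4, P6 8, P7 2 (sum 35, leaving 3 seats).
Remainders in descending order: P5 0.8679, P2 0.6761, P3 0.5547, P4 0.4686, P7 0.3070, P6 0.1090, P1 0.0167.
The surplus seats go to P5, P2, P3.

P1=2, P2=9, P3=5, P4=7, P5=5, P6=8, P7=2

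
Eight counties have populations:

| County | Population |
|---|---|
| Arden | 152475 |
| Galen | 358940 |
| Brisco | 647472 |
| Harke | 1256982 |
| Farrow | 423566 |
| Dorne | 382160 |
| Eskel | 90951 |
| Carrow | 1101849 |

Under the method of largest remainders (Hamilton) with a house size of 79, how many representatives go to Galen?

6

The standard divisor is 4414395/79 ≈ 55878.418.
Standard quotas: Arden 2.7287, Galen 6.4236, Brisco 11.5872, Harke 22.4949, Farrow 7.5801, Dorne 6.8391, Eskel 1.6277, Carrow 19.7187.
Lower quotas: Arden 2, Galen 6, Brisco 11, Harke 22, Farrow 7, Dorne 6, Eskel 1, Carrow 19 (sum 74, leaving 5 seats).
Remainders in descending order: Dorne 0.8391, Arden 0.7287, Carrow 0.7187, Eskel 0.6277, Brisco 0.5872, Farrow 0.5801, Harke 0.4949, Galen 0.4236.
The surplus seats go to Dorne, Arden, Carrow, Eskel, Brisco.
Galen receives 6.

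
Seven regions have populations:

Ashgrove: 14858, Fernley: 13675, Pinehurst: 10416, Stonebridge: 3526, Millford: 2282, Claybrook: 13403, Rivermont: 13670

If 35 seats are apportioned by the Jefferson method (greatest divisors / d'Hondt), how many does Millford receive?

Standard divisor 71830/35 ≈ 2052.286; standard quotas: Ashgrove 7.240, Fernley 6.663, Pinehurst 5.075, Stonebridge 1.718, Millford 1.112, Claybrook 6.531, Rivermont 6.661.
Rounding down gives 7, 6, 5, 1, 1, 6, 6 = 32 seats, so the divisor must be adjusted.
With modified divisor 1900: modified quotas Ashgrove 7.820, Fernley 7.197, Pinehurst 5.482, Stonebridge 1.856, Millford 1.201, Claybrook 7.054, Rivermont 7.195.
Rounding down: Ashgrove 7, Fernley 7, Pinehurst 5, Stonebridge 1, Millford 1, Claybrook 7, Rivermont 7 (total 35).
Millford receives 1.

1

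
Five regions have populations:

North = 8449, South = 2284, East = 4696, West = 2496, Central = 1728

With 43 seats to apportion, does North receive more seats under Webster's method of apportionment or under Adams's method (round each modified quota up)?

Webster: North 19, South 5, East 10, West 5, Central 4.
Adams: North 18, South 5, East 10, West 6, Central 4.
North gets 19 under Webster and 18 under Adams.

Webster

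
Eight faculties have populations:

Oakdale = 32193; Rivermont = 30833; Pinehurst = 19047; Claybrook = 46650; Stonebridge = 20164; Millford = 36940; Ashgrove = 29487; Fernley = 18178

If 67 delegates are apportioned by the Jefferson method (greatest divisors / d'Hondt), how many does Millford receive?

11

Standard divisor 233492/67 ≈ 3484.955; standard quotas: Oakdale 9.238, Rivermont 8.847, Pinehurst 5.465, Claybrook 13.386, Stonebridge 5.786, Millford 10.600, Ashgrove 8.461, Fernley 5.216.
Rounding down gives 9, 8, 5, 13, 5, 10, 8, 5 = 63 seats, so the divisor must be adjusted.
With modified divisor 3300: modified quotas Oakdale 9.755, Rivermont 9.343, Pinehurst 5.772, Claybrook 14.136, Stonebridge 6.110, Millford 11.194, Ashgrove 8.935, Fernley 5.508.
Rounding down: Oakdale 9, Rivermont 9, Pinehurst 5, Claybrook 14, Stonebridge 6, Millford 11, Ashgrove 8, Fernley 5 (total 67).
Millford receives 11.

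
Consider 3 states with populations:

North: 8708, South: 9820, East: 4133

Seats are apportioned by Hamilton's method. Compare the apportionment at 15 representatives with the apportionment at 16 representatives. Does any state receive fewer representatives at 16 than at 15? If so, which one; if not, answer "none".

none

At 15 seats: North 6, South 6, East 3.
At 16 seats: North 6, South 7, East 3.
No state's allocation decreased.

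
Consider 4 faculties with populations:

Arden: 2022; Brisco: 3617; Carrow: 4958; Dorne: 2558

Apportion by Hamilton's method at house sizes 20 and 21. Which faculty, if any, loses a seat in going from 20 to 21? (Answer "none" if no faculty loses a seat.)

none

At 20 seats: Arden 3, Brisco 5, Carrow 8, Dorne 4.
At 21 seats: Arden 3, Brisco 6, Carrow 8, Dorne 4.
No faculty's allocation decreased.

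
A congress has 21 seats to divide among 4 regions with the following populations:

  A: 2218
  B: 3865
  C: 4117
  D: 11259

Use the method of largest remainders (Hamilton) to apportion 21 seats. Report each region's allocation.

A 2, B 4, C 4, D 11

Total 21459; standard divisor 21459/21 ≈ 1021.857.
Standard quotas: A 2.1706, B 3.7823, C 4.0289, D 11.0182.
Lower quotas: A 2, B 3, C 4, D 11 (sum 20, leaving 1 seat).
Remainders in descending order: B 0.7823, A 0.1706, C 0.0289, D 0.0182.
Largest remainder: B receives the extra seat.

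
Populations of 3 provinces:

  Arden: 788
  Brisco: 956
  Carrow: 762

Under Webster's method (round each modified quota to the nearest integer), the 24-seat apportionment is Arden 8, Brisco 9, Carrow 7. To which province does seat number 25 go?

Carrow

Priority for the next seat is population ÷ (current seats + 0.5).
Priorities: Arden 92.706, Brisco 100.632, Carrow 101.600.
Highest priority: Carrow.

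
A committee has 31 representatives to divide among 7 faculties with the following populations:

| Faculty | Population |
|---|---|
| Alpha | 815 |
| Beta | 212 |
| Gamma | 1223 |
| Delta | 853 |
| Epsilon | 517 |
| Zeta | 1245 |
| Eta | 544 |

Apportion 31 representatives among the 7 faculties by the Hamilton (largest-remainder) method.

Alpha=5, Beta=1, Gamma=7, Delta=5, Epsilon=3, Zeta=7, Eta=3

Total 5409; standard divisor 5409/31 ≈ 174.484.
Standard quotas: Alpha 4.671, Beta 1.215, Gamma 7.009, Delta 4.889, Epsilon 2.963, Zeta 7.135, Eta 3.118.
Lower quotas: Alpha 4, Beta 1, Gamma 7, Delta 4, Epsilon 2, Zeta 7, Eta 3 (sum 28, leaving 3 seats).
Remainders in descending order: Epsilon 0.963, Delta 0.889, Alpha 0.671, Beta 0.215, Zeta 0.135, Eta 0.118, Gamma 0.009.
Largest remainders: Epsilon, Delta, Alpha receive the extra seats.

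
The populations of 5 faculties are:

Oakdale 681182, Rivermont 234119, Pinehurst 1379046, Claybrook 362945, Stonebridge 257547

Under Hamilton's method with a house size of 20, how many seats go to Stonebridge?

The standard divisor is 2914839/20 ≈ 145741.95.
Standard quotas: Oakdale 4.6739, Rivermont 1.6064, Pinehurst 9.4622, Claybrook 2.4903, Stonebridge 1.7671.
Lower quotas: Oakdale 4, Rivermont 1, Pinehurst 9, Claybrook 2, Stonebridge 1 (sum 17, leaving 3 seats).
Remainders in descending order: Stonebridge 0.7671, Oakdale 0.6739, Rivermont 0.6064, Claybrook 0.4903, Pinehurst 0.4622.
Largest remainders: Stonebridge, Oakdale, Rivermont receive the extra seats.
Stonebridge receives 2.

2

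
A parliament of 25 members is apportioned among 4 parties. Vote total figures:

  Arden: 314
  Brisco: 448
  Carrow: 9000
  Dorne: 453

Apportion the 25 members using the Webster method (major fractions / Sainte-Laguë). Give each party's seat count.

Arden 1; Brisco 1; Carrow 22; Dorne 1

Standard divisor 10215/25 ≈ 408.6; standard quotas: Arden 0.768, Brisco 1.096, Carrow 22.026, Dorne 1.109.
Rounding to the nearest integer gives Arden 1, Brisco 1, Carrow 22, Dorne 1 — total 25, matching the house size, so no adjustment is needed.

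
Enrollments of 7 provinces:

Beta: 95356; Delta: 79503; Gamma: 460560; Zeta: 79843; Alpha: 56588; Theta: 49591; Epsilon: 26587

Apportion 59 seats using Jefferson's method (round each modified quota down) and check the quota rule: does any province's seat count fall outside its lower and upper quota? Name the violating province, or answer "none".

Gamma

Standard quotas: Beta 6.634, Delta 5.531, Gamma 32.043, Zeta 5.555, Alpha 3.937, Theta 3.450, Epsilon 1.850.
Jefferson allocation: Beta 7, Delta 5, Gamma 34, Zeta 5, Alpha 4, Theta 3, Epsilon 1.
Gamma has quota 32.043 (lower 32, upper 33) but receives 34 — outside the quota interval.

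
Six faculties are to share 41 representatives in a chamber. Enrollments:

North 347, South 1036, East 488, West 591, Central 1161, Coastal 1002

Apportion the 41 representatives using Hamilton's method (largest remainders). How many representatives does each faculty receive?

The standard divisor is 4625/41 ≈ 112.805.
Standard quotas: North 3.076, South 9.184, East 4.326, West 5.239, Central 10.292, Coastal 8.883.
Lower quotas: North 3, South 9, East 4, West 5, Central 10, Coastal 8 (sum 39, leaving 2 seats).
Remainders in descending order: Coastal 0.883, East 0.326, Central 0.292, West 0.239, South 0.184, North 0.076.
The surplus seats go to Coastal, East.

North 3; South 9; East 5; West 5; Central 10; Coastal 9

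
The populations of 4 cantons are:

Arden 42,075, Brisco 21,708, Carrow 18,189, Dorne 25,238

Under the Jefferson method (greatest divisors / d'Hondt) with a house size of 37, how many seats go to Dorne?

Standard divisor 107210/37 ≈ 2897.568; standard quotas: Arden 14.521, Brisco 7.492, Carrow 6.277, Dorne 8.710.
Rounding down gives 14, 7, 6, 8 = 35 seats, so the divisor must be adjusted.
With modified divisor 2760: modified quotas Arden 15.245, Brisco 7.865, Carrow 6.590, Dorne 9.144.
Rounding down: Arden 15, Brisco 7, Carrow 6, Dorne 9 (total 37).
Dorne receives 9.

9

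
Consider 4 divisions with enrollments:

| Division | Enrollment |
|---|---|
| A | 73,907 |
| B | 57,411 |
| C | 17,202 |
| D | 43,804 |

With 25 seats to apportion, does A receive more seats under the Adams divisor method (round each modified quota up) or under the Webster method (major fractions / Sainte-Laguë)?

Webster

Adams: A 9, B 7, C 3, D 6.
Webster: A 10, B 7, C 2, D 6.
A gets 9 under Adams and 10 under Webster.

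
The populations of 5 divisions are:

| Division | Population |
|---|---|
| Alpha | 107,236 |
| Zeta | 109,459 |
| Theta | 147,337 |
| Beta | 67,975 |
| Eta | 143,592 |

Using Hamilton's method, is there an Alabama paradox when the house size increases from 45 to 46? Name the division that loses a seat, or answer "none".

At 45 seats: Alpha 8, Zeta 9, Theta 12, Beta 5, Eta 11.
At 46 seats: Alpha 9, Zeta 9, Theta 12, Beta 5, Eta 11.
No division's allocation decreased.

none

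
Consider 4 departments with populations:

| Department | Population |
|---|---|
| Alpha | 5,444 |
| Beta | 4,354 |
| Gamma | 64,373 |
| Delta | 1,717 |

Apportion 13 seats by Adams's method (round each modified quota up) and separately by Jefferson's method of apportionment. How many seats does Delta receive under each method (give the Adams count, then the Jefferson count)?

1 and 0

Adams: Alpha 1, Beta 1, Gamma 10, Delta 1.
Jefferson: Alpha 1, Beta 0, Gamma 12, Delta 0.
Delta gets 1 under Adams and 0 under Jefferson.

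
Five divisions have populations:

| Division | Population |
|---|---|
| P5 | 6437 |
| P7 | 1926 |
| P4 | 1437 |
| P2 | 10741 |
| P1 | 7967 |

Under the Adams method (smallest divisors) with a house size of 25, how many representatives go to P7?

Standard divisor 28508/25 ≈ 1140.32; standard quotas: P5 5.645, P7 1.689, P4 1.260, P2 9.419, P1 6.987.
Rounding up gives 6, 2, 2, 10, 7 = 27 seats, so the divisor must be adjusted.
With modified divisor 1300: modified quotas P5 4.952, P7 1.482, P4 1.105, P2 8.262, P1 6.128.
Rounding up: P5 5, P7 2, P4 2, P2 9, P1 7 (total 25).
P7 receives 2.

2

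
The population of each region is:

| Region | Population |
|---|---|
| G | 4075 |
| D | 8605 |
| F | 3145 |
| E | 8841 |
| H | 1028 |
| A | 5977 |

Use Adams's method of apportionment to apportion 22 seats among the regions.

G: 3, D: 6, F: 2, E: 6, H: 1, A: 4

Standard divisor 31671/22 ≈ 1439.591; standard quotas: G 2.831, D 5.977, F 2.185, E 6.141, H 0.714, A 4.152.
Rounding up gives 3, 6, 3, 7, 1, 5 = 25 seats, so the divisor must be adjusted.
With modified divisor 1600: modified quotas G 2.547, D 5.378, F 1.966, E 5.526, H 0.642, A 3.736.
Rounding up: G 3, D 6, F 2, E 6, H 1, A 4 (total 22).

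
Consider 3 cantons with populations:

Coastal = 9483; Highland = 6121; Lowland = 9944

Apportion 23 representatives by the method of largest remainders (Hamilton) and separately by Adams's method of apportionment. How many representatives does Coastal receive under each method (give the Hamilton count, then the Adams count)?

Hamilton: Coastal 9, Highland 5, Lowland 9.
Adams: Coastal 8, Highland 6, Lowland 9.
Coastal gets 9 under Hamilton and 8 under Adams.

9 and 8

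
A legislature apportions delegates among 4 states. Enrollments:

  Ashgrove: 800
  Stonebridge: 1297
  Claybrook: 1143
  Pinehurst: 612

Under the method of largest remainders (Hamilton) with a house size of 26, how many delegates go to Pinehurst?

4

Standard divisor: 3852 ÷ 26 ≈ 148.154.
Standard quotas: Ashgrove 5.400, Stonebridge 8.754, Claybrook 7.715, Pinehurst 4.131.
Lower quotas: Ashgrove 5, Stonebridge 8, Claybrook 7, Pinehurst 4 (sum 24, leaving 2 seats).
Remainders in descending order: Stonebridge 0.754, Claybrook 0.715, Ashgrove 0.400, Pinehurst 0.131.
Largest remainders: Stonebridge, Claybrook receive the extra seats.
Pinehurst receives 4.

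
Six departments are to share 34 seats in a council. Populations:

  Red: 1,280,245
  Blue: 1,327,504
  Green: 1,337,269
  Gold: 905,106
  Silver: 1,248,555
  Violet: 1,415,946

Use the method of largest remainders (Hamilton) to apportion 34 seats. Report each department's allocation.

Red 6; Blue 6; Green 6; Gold 4; Silver 6; Violet 6

Standard divisor: 7514625 ÷ 34 ≈ 221018.382.
Standard quotas: Red 5.7925, Blue 6.0063, Green 6.0505, Gold 4.0952, Silver 5.6491, Violet 6.4065.
Lower quotas: Red 5, Blue 6, Green 6, Gold 4, Silver 5, Violet 6 (sum 32, leaving 2 seats).
Remainders in descending order: Red 0.7925, Silver 0.6491, Violet 0.4065, Gold 0.0952, Green 0.0505, Blue 0.0063.
Largest remainders: Red, Silver receive the extra seats.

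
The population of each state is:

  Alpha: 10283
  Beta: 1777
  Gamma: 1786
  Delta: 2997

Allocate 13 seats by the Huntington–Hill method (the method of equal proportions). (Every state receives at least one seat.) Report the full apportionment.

With divisor 1260: modified quotas Alpha 8.161, Beta 1.410, Gamma 1.417, Delta 2.379.
Geometric-mean thresholds: Alpha √(8·9)=8.485, Beta √(1·2)=1.414, Gamma √(1·2)=1.414, Delta √(2·3)=2.449.
Each quota rounded against its threshold gives Alpha 8, Beta 1, Gamma 2, Delta 2 (total 13).

Alpha 8, Beta 1, Gamma 2, Delta 2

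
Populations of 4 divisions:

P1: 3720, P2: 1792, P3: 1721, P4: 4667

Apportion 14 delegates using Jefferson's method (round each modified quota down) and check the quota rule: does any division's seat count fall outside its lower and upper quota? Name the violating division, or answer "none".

none

Standard quotas: P1 4.376, P2 2.108, P3 2.025, P4 5.491.
Jefferson allocation: P1 4, P2 2, P3 2, P4 6.
Every allocation lies between the lower and upper quota.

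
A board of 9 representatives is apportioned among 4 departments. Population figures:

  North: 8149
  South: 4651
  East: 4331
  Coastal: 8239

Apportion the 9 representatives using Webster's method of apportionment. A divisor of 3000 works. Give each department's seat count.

North 3, South 2, East 1, Coastal 3

With modified divisor 3000: modified quotas North 2.716, South 1.550, East 1.444, Coastal 2.746.
Rounding to the nearest integer: North 3, South 2, East 1, Coastal 3 (total 9).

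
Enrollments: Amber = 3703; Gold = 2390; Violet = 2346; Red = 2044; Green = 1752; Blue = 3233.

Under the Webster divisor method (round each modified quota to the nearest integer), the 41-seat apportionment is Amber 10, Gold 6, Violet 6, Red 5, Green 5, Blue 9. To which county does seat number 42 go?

Red

Priority for the next seat is population ÷ (current seats + 0.5).
Priorities: Amber 352.667, Gold 367.692, Violet 360.923, Red 371.636, Green 318.545, Blue 340.316.
Highest priority: Red.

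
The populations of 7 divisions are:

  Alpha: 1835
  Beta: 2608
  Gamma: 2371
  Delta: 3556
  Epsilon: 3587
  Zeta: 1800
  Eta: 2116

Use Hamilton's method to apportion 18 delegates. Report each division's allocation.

Alpha 2; Beta 3; Gamma 2; Delta 3; Epsilon 4; Zeta 2; Eta 2

Total 17873; standard divisor 17873/18 ≈ 992.944.
Standard quotas: Alpha 1.848, Beta 2.627, Gamma 2.388, Delta 3.581, Epsilon 3.612, Zeta 1.813, Eta 2.131.
Lower quotas: Alpha 1, Beta 2, Gamma 2, Delta 3, Epsilon 3, Zeta 1, Eta 2 (sum 14, leaving 4 seats).
Remainders in descending order: Alpha 0.848, Zeta 0.813, Beta 0.627, Epsilon 0.612, Delta 0.581, Gamma 0.388, Eta 0.131.
Largest remainders: Alpha, Zeta, Beta, Epsilon receive the extra seats.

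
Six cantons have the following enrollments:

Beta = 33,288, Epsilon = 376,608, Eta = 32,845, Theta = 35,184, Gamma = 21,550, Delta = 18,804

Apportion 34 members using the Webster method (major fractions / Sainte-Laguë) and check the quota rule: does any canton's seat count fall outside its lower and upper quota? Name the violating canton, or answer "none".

Epsilon

Standard quotas: Beta 2.184, Epsilon 24.706, Eta 2.155, Theta 2.308, Gamma 1.414, Delta 1.234.
Webster allocation: Beta 2, Epsilon 26, Eta 2, Theta 2, Gamma 1, Delta 1.
Epsilon has quota 24.706 (lower 24, upper 25) but receives 26 — outside the quota interval.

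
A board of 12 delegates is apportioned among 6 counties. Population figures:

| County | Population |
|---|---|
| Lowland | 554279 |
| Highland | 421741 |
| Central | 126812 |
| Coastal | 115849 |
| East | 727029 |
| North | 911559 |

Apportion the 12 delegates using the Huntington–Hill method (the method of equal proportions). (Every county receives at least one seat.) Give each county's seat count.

Lowland: 2; Highland: 2; Central: 1; Coastal: 1; East: 3; North: 3

With divisor 279976: modified quotas Lowland 1.980, Highland 1.506, Central 0.453, Coastal 0.414, East 2.597, North 3.256.
Geometric-mean thresholds: Lowland √(1·2)=1.414, Highland √(1·2)=1.414, Central (min 1), Coastal (min 1), East √(2·3)=2.449, North √(3·4)=3.464.
Each quota rounded against its threshold gives Lowland 2, Highland 2, Central 1, Coastal 1, East 3, North 3 (total 12).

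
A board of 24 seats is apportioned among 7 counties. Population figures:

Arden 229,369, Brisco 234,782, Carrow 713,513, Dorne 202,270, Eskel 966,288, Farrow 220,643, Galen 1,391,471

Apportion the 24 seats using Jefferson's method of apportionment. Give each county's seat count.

Standard divisor 3958336/24 ≈ 164930.667; standard quotas: Arden 1.391, Brisco 1.424, Carrow 4.326, Dorne 1.226, Eskel 5.859, Farrow 1.338, Galen 8.437.
Rounding down gives 1, 1, 4, 1, 5, 1, 8 = 21 seats, so the divisor must be adjusted.
With modified divisor 140900: modified quotas Arden 1.628, Brisco 1.666, Carrow 5.064, Dorne 1.436, Eskel 6.858, Farrow 1.566, Galen 9.876.
Rounding down: Arden 1, Brisco 1, Carrow 5, Dorne 1, Eskel 6, Farrow 1, Galen 9 (total 24).

Arden 1, Brisco 1, Carrow 5, Dorne 1, Eskel 6, Farrow 1, Galen 9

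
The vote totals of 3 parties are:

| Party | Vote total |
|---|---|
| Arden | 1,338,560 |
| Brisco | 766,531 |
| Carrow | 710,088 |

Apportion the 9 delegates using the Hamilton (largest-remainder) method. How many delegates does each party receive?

Arden 4, Brisco 3, Carrow 2

The standard divisor is 2815179/9 ≈ 312797.667.
Standard quotas: Arden 4.2793, Brisco 2.4506, Carrow 2.2701.
Lower quotas: Arden 4, Brisco 2, Carrow 2 (sum 8, leaving 1 seat).
Remainders in descending order: Brisco 0.4506, Arden 0.2793, Carrow 0.2701.
Largest remainder: Brisco receives the extra seat.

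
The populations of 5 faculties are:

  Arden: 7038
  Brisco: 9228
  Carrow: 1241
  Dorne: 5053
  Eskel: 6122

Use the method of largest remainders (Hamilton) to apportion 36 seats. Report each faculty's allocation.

Total 28682; standard divisor 28682/36 ≈ 796.722.
Standard quotas: Arden 8.8337, Brisco 11.5825, Carrow 1.5576, Dorne 6.3422, Eskel 7.6840.
Lower quotas: Arden 8, Brisco 11, Carrow 1, Dorne 6, Eskel 7 (sum 33, leaving 3 seats).
Remainders in descending order: Arden 0.8337, Eskel 0.6840, Brisco 0.5825, Carrow 0.5576, Dorne 0.3422.
The surplus seats go to Arden, Eskel, Brisco.

Arden 9, Brisco 12, Carrow 1, Dorne 6, Eskel 8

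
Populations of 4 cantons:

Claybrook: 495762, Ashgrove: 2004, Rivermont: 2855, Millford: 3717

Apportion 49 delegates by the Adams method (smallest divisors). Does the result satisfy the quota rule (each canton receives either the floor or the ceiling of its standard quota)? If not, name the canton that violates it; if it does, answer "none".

Standard quotas: Claybrook 48.167, Ashgrove 0.195, Rivermont 0.277, Millford 0.361.
Adams allocation: Claybrook 46, Ashgrove 1, Rivermont 1, Millford 1.
Claybrook has quota 48.167 (lower 48, upper 49) but receives 46 — outside the quota interval.

Claybrook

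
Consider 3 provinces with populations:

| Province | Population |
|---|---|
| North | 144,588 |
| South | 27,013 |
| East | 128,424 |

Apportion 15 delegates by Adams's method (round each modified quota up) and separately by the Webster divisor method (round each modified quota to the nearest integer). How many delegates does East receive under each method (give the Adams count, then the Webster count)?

6 and 7

Adams: North 7, South 2, East 6.
Webster: North 7, South 1, East 7.
East gets 6 under Adams and 7 under Webster.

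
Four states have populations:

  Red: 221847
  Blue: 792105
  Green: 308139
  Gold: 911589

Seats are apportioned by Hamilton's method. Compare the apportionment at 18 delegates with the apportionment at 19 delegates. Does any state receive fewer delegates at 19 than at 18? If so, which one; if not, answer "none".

Green

At 18 seats: Red 2, Blue 6, Green 3, Gold 7.
At 19 seats: Red 2, Blue 7, Green 2, Gold 8.
Green drops from 3 to 2.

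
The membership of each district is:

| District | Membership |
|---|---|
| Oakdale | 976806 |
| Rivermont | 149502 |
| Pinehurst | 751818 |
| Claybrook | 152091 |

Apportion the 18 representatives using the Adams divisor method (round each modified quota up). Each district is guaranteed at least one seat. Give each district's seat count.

Standard divisor 2030217/18 ≈ 112789.833; standard quotas: Oakdale 8.660, Rivermont 1.325, Pinehurst 6.666, Claybrook 1.348.
Rounding up gives 9, 2, 7, 2 = 20 seats, so the divisor must be adjusted.
With modified divisor 132400: modified quotas Oakdale 7.378, Rivermont 1.129, Pinehurst 5.678, Claybrook 1.149.
Rounding up: Oakdale 8, Rivermont 2, Pinehurst 6, Claybrook 2 (total 18).

Oakdale 8; Rivermont 2; Pinehurst 6; Claybrook 2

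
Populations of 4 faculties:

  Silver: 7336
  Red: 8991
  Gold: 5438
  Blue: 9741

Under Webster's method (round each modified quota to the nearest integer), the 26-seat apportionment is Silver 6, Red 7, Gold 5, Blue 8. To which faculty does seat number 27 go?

Red

Priority for the next seat is population ÷ (current seats + 0.5).
Priorities: Silver 1128.615, Red 1198.800, Gold 988.727, Blue 1146.000.
Highest priority: Red.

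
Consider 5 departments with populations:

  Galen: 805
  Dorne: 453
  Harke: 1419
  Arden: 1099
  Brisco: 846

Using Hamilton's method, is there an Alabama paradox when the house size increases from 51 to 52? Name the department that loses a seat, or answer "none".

At 51 seats: Galen 9, Dorne 5, Harke 16, Arden 12, Brisco 9.
At 52 seats: Galen 9, Dorne 5, Harke 16, Arden 12, Brisco 10.
No department's allocation decreased.

none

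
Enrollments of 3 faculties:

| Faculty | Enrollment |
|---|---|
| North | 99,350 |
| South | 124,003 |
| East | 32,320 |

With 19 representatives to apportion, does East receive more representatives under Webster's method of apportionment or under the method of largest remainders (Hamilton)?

Webster: North 8, South 9, East 2.
Hamilton: North 7, South 9, East 3.
East gets 2 under Webster and 3 under Hamilton.

Hamilton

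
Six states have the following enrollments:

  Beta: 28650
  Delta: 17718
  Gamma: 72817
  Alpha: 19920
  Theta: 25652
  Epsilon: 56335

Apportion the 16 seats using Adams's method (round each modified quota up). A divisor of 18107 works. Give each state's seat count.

Beta=2; Delta=1; Gamma=5; Alpha=2; Theta=2; Epsilon=4

With modified divisor 18107: modified quotas Beta 1.582, Delta 0.979, Gamma 4.021, Alpha 1.100, Theta 1.417, Epsilon 3.111.
Rounding up: Beta 2, Delta 1, Gamma 5, Alpha 2, Theta 2, Epsilon 4 (total 16).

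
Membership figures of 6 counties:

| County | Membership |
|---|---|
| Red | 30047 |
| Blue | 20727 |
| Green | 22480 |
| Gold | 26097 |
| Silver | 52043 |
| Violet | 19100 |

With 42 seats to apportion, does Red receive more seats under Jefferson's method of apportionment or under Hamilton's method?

Jefferson

Jefferson: Red 8, Blue 5, Green 5, Gold 6, Silver 13, Violet 5.
Hamilton: Red 7, Blue 5, Green 6, Gold 6, Silver 13, Violet 5.
Red gets 8 under Jefferson and 7 under Hamilton.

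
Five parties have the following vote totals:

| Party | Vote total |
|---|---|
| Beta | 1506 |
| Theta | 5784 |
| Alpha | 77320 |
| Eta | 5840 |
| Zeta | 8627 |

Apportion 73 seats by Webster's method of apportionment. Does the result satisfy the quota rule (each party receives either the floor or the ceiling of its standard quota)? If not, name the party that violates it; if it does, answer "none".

Standard quotas: Beta 1.110, Theta 4.262, Alpha 56.969, Eta 4.303, Zeta 6.356.
Webster allocation: Beta 1, Theta 4, Alpha 58, Eta 4, Zeta 6.
Alpha has quota 56.969 (lower 56, upper 57) but receives 58 — outside the quota interval.

Alpha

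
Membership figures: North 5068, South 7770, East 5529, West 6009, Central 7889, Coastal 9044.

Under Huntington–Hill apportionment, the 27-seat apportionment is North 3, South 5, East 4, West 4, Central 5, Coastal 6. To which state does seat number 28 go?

North

Priority for the next seat is population ÷ (√(s·(s+1))).
Priorities: North 1463.006, South 1418.601, East 1236.322, West 1343.653, Central 1440.328, Coastal 1395.519.
Highest priority: North.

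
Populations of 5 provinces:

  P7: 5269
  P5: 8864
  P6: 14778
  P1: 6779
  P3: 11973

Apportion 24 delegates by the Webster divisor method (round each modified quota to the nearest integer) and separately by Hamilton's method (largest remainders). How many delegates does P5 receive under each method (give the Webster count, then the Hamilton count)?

4 and 5

Webster: P7 3, P5 4, P6 8, P1 3, P3 6.
Hamilton: P7 3, P5 5, P6 7, P1 3, P3 6.
P5 gets 4 under Webster and 5 under Hamilton.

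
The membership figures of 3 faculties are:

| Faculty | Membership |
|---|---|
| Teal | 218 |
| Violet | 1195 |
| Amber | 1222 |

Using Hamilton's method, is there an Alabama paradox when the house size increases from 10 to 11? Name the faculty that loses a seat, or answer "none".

none

At 10 seats: Teal 1, Violet 4, Amber 5.
At 11 seats: Teal 1, Violet 5, Amber 5.
No faculty's allocation decreased.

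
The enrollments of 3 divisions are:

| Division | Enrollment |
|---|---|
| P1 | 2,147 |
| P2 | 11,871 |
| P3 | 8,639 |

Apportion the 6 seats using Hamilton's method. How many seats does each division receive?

P1 1; P2 3; P3 2

The standard divisor is 22657/6 ≈ 3776.167.
Standard quotas: P1 0.5686, P2 3.1437, P3 2.2878.
Lower quotas: P1 0, P2 3, P3 2 (sum 5, leaving 1 seat).
Remainders in descending order: P1 0.5686, P3 0.2878, P2 0.1437.
The surplus seat goes to P1.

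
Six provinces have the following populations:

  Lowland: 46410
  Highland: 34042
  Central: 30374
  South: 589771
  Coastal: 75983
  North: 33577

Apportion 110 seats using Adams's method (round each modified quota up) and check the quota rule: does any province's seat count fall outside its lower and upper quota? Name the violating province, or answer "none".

South

Standard quotas: Lowland 6.301, Highland 4.622, Central 4.124, South 80.077, Coastal 10.317, North 4.559.
Adams allocation: Lowland 7, Highland 5, Central 4, South 78, Coastal 11, North 5.
South has quota 80.077 (lower 80, upper 81) but receives 78 — outside the quota interval.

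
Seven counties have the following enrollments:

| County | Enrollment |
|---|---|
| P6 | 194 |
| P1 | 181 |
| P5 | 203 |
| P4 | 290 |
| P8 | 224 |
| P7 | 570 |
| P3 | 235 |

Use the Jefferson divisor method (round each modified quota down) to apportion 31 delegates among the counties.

P6=3, P1=3, P5=3, P4=5, P8=3, P7=10, P3=4

Standard divisor 1897/31 ≈ 61.194; standard quotas: P6 3.170, P1 2.958, P5 3.317, P4 4.739, P8 3.661, P7 9.315, P3 3.840.
Rounding down gives 3, 2, 3, 4, 3, 9, 3 = 27 seats, so the divisor must be adjusted.
With modified divisor 56.5: modified quotas P6 3.434, P1 3.204, P5 3.593, P4 5.133, P8 3.965, P7 10.088, P3 4.159.
Rounding down: P6 3, P1 3, P5 3, P4 5, P8 3, P7 10, P3 4 (total 31).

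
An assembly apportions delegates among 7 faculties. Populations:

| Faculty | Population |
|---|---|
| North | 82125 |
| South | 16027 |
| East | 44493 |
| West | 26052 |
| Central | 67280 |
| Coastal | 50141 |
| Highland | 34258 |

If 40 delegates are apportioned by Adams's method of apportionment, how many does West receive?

Standard divisor 320376/40 ≈ 8009.4; standard quotas: North 10.254, South 2.001, East 5.555, West 3.253, Central 8.400, Coastal 6.260, Highland 4.277.
Rounding up gives 11, 3, 6, 4, 9, 7, 5 = 45 seats, so the divisor must be adjusted.
With modified divisor 8620: modified quotas North 9.527, South 1.859, East 5.162, West 3.022, Central 7.805, Coastal 5.817, Highland 3.974.
Rounding up: North 10, South 2, East 6, West 4, Central 8, Coastal 6, Highland 4 (total 40).
West receives 4.

4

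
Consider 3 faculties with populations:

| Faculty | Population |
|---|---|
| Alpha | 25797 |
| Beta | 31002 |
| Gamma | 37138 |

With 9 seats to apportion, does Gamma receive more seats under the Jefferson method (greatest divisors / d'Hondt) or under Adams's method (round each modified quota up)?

Jefferson

Jefferson: Alpha 2, Beta 3, Gamma 4.
Adams: Alpha 3, Beta 3, Gamma 3.
Gamma gets 4 under Jefferson and 3 under Adams.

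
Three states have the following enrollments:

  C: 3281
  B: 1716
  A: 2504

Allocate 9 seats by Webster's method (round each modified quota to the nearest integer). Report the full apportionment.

C: 4, B: 2, A: 3

Standard divisor 7501/9 ≈ 833.444; standard quotas: C 3.937, B 2.059, A 3.004.
Rounding to the nearest integer gives C 4, B 2, A 3 — total 9, matching the house size, so no adjustment is needed.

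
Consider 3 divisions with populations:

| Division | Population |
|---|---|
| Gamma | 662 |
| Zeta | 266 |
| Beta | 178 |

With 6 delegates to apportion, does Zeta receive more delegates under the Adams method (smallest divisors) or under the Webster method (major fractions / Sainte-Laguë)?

Adams: Gamma 3, Zeta 2, Beta 1.
Webster: Gamma 4, Zeta 1, Beta 1.
Zeta gets 2 under Adams and 1 under Webster.

Adams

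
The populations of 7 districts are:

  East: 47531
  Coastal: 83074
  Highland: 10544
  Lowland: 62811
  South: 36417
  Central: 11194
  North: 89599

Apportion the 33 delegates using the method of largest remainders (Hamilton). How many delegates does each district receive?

Total 341170; standard divisor 341170/33 ≈ 10338.485.
Standard quotas: East 4.5975, Coastal 8.0354, Highland 1.0199, Lowland 6.0755, South 3.5225, Central 1.0828, North 8.6666.
Lower quotas: East 4, Coastal 8, Highland 1, Lowland 6, South 3, Central 1, North 8 (sum 31, leaving 2 seats).
Remainders in descending order: North 0.6666, East 0.5975, South 0.5225, Central 0.0828, Lowland 0.0755, Coastal 0.0354, Highland 0.0199.
Largest remainders: North, East receive the extra seats.

East 5, Coastal 8, Highland 1, Lowland 6, South 3, Central 1, North 9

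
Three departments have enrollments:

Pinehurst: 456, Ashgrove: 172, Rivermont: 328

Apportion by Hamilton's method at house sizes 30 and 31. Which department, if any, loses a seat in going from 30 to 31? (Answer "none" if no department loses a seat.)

Ashgrove

At 30 seats: Pinehurst 14, Ashgrove 6, Rivermont 10.
At 31 seats: Pinehurst 15, Ashgrove 5, Rivermont 11.
Ashgrove drops from 6 to 5.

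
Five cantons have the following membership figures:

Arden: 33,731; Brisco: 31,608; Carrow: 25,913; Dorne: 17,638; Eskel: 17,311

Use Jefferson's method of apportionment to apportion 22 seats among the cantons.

Arden 6, Brisco 6, Carrow 4, Dorne 3, Eskel 3

Standard divisor 126201/22 ≈ 5736.409; standard quotas: Arden 5.880, Brisco 5.510, Carrow 4.517, Dorne 3.075, Eskel 3.018.
Rounding down gives 5, 5, 4, 3, 3 = 20 seats, so the divisor must be adjusted.
With modified divisor 5230: modified quotas Arden 6.450, Brisco 6.044, Carrow 4.955, Dorne 3.372, Eskel 3.310.
Rounding down: Arden 6, Brisco 6, Carrow 4, Dorne 3, Eskel 3 (total 22).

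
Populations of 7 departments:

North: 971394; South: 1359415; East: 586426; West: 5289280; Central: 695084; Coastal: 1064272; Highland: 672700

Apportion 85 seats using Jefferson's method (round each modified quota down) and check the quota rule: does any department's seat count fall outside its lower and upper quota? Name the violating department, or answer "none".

West

Standard quotas: North 7.761, South 10.861, East 4.685, West 42.260, Central 5.554, Coastal 8.503, Highland 5.375.
Jefferson allocation: North 8, South 11, East 4, West 44, Central 5, Coastal 8, Highland 5.
West has quota 42.260 (lower 42, upper 43) but receives 44 — outside the quota interval.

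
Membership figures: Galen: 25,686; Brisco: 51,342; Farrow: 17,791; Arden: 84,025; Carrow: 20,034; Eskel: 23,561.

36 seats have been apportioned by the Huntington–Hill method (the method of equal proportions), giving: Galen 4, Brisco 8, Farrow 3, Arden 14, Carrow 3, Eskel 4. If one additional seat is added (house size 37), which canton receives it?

Priority for the next seat is population ÷ (√(s·(s+1))).
Priorities: Galen 5743.564, Brisco 6050.713, Farrow 5135.819, Arden 5798.276, Carrow 5783.318, Eskel 5268.400.
Highest priority: Brisco.

Brisco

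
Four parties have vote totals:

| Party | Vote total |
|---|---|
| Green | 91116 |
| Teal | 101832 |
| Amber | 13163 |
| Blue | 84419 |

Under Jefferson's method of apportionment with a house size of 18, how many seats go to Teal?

Standard divisor 290530/18 ≈ 16140.556; standard quotas: Green 5.645, Teal 6.309, Amber 0.816, Blue 5.230.
Rounding down gives 5, 6, 0, 5 = 16 seats, so the divisor must be adjusted.
With modified divisor 14300: modified quotas Green 6.372, Teal 7.121, Amber 0.920, Blue 5.903.
Rounding down: Green 6, Teal 7, Amber 0, Blue 5 (total 18).
Teal receives 7.

7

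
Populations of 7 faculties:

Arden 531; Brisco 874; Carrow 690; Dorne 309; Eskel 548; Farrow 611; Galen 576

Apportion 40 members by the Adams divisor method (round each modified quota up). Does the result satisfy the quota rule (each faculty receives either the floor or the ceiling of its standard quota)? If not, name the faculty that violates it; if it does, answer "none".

none

Standard quotas: Arden 5.132, Brisco 8.446, Carrow 6.668, Dorne 2.986, Eskel 5.296, Farrow 5.905, Galen 5.567.
Adams allocation: Arden 5, Brisco 8, Carrow 7, Dorne 3, Eskel 5, Farrow 6, Galen 6.
Every allocation lies between the lower and upper quota.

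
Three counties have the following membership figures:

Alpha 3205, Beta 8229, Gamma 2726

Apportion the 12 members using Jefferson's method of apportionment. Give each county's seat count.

Alpha 3, Beta 7, Gamma 2

Standard divisor 14160/12 ≈ 1180; standard quotas: Alpha 2.716, Beta 6.974, Gamma 2.310.
Rounding down gives 2, 6, 2 = 10 seats, so the divisor must be adjusted.
With modified divisor 1050: modified quotas Alpha 3.052, Beta 7.837, Gamma 2.596.
Rounding down: Alpha 3, Beta 7, Gamma 2 (total 12).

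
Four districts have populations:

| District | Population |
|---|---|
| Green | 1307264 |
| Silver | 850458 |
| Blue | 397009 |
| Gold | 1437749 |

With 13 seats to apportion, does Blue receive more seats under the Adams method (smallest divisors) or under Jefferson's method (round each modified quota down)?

Adams: Green 4, Silver 3, Blue 2, Gold 4.
Jefferson: Green 4, Silver 3, Blue 1, Gold 5.
Blue gets 2 under Adams and 1 under Jefferson.

Adams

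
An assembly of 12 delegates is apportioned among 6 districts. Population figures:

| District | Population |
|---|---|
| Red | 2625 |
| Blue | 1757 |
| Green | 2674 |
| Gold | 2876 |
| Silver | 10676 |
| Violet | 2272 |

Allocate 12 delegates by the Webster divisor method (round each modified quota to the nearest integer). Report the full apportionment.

Red 1, Blue 1, Green 1, Gold 2, Silver 6, Violet 1

Standard divisor 22880/12 ≈ 1906.667; standard quotas: Red 1.377, Blue 0.922, Green 1.402, Gold 1.508, Silver 5.599, Violet 1.192.
Rounding to the nearest integer gives Red 1, Blue 1, Green 1, Gold 2, Silver 6, Violet 1 — total 12, matching the house size, so no adjustment is needed.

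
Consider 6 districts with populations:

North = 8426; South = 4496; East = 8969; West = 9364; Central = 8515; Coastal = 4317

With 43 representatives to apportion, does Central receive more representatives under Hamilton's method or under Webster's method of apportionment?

Hamilton: North 8, South 5, East 9, West 9, Central 8, Coastal 4.
Webster: North 8, South 4, East 9, West 9, Central 9, Coastal 4.
Central gets 8 under Hamilton and 9 under Webster.

Webster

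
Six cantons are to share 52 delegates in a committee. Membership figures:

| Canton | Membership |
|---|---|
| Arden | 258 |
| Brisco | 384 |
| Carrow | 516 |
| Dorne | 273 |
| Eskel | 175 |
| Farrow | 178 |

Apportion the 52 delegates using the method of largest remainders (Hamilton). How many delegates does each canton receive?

Total 1784; standard divisor 1784/52 ≈ 34.308.
Standard quotas: Arden 7.520, Brisco 11.193, Carrow 15.040, Dorne 7.957, Eskel 5.101, Farrow 5.188.
Lower quotas: Arden 7, Brisco 11, Carrow 15, Dorne 7, Eskel 5, Farrow 5 (sum 50, leaving 2 seats).
Remainders in descending order: Dorne 0.957, Arden 0.520, Brisco 0.193, Farrow 0.188, Eskel 0.101, Carrow 0.040.
The surplus seats go to Dorne, Arden.

Arden 8; Brisco 11; Carrow 15; Dorne 8; Eskel 5; Farrow 5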